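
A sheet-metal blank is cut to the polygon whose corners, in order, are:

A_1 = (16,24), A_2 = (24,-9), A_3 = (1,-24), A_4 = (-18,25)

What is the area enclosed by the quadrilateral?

1263

Apply Gauss's area formula: 2A = Σ (x_i·y_{i+1} − x_{i+1}·y_i), indices taken mod 4.
Cross-terms: -720, -567, -407, -832  ⇒  Σ = -2526
Area = |Σ|/2 = 1263.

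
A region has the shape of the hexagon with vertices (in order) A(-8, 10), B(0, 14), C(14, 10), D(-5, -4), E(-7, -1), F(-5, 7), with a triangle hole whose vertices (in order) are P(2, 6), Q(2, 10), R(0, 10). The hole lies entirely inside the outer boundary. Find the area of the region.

188.5

Outer boundary:
Cross-terms: -112, -196, -6, -23, -54, 6  ⇒  Σ = -385
Area = |Σ|/2 = 192.5.
Hole:
Apply the shoelace (surveyor's) formula: 2A = Σ (x_i·y_{i+1} − x_{i+1}·y_i), indices taken mod 3.
P→Q: (2)(10) − (2)(6) = 8
Q→R: (2)(10) − (0)(10) = 20
R→P: (0)(6) − (2)(10) = -20
Σ = 8
Area = |Σ|/2 = 4.
Net area = 192.5 − 4 = 188.5.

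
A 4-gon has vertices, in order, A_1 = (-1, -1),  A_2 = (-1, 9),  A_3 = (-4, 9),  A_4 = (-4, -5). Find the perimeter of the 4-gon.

|A_1A_2| = √((0)² + (10)²) = √100 = 10
|A_2A_3| = √((-3)² + (0)²) = √9 = 3
|A_3A_4| = √((0)² + (-14)²) = √196 = 14
|A_4A_1| = √((3)² + (4)²) = √25 = 5
Perimeter = 10 + 3 + 14 + 5 = 32.

32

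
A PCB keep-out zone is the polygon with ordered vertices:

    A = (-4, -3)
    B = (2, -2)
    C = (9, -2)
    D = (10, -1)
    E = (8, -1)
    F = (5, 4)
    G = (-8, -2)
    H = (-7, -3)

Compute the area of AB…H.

Apply the shoelace (surveyor's) formula: 2A = Σ (x_i·y_{i+1} − x_{i+1}·y_i), indices taken mod 8.
Cross-terms: 14, 14, 11, -2, 37, 22, 10, 9  ⇒  Σ = 115
Area = |Σ|/2 = 57.5.

57.5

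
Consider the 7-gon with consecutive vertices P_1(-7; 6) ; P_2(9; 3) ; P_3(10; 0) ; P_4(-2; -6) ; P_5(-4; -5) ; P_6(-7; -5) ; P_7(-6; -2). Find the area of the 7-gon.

130

Cross-terms: -75, -30, -60, -14, -15, -16, -50  ⇒  Σ = -260
Area = |Σ|/2 = 130.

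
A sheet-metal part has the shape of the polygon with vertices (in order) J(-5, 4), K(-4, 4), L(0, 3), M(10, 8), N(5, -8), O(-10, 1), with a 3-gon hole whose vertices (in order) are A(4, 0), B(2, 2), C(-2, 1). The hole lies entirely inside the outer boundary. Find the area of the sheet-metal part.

Outer boundary:
Cross-terms: -4, -12, -30, -120, -75, -35  ⇒  Σ = -276
Area = |Σ|/2 = 138.
Hole:
Apply the surveyor's formula: 2A = Σ (x_i·y_{i+1} − x_{i+1}·y_i), indices taken mod 3.
Cross-terms: 8, 6, -4  ⇒  Σ = 10
Area = |Σ|/2 = 5.
Net area = 138 − 5 = 133.

133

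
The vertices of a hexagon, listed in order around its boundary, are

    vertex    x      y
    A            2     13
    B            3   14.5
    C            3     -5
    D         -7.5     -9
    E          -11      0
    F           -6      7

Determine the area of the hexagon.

200.5

A→B: (2)(14.5) − (3)(13) = -10
B→C: (3)(-5) − (3)(14.5) = -58.5
C→D: (3)(-9) − (-7.5)(-5) = -64.5
D→E: (-7.5)(0) − (-11)(-9) = -99
E→F: (-11)(7) − (-6)(0) = -77
F→A: (-6)(13) − (2)(7) = -92
Σ = -401
Area = |Σ|/2 = 200.5.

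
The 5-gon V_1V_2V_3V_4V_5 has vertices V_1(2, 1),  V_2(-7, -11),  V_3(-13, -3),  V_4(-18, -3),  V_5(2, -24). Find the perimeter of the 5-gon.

84

|V_1V_2| = √((-9)² + (-12)²) = √225 = 15
|V_2V_3| = √((-6)² + (8)²) = √100 = 10
|V_3V_4| = √((-5)² + (0)²) = √25 = 5
|V_4V_5| = √((20)² + (-21)²) = √841 = 29
|V_5V_1| = √((0)² + (25)²) = √625 = 25
Perimeter = 15 + 10 + 5 + 29 + 25 = 84.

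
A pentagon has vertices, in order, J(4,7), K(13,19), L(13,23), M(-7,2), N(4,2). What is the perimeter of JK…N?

64

|JK| = √((9)² + (12)²) = √225 = 15
|KL| = √((0)² + (4)²) = √16 = 4
|LM| = √((-20)² + (-21)²) = √841 = 29
|MN| = √((11)² + (0)²) = √121 = 11
|NJ| = √((0)² + (5)²) = √25 = 5
Perimeter = 15 + 4 + 29 + 11 + 5 = 64.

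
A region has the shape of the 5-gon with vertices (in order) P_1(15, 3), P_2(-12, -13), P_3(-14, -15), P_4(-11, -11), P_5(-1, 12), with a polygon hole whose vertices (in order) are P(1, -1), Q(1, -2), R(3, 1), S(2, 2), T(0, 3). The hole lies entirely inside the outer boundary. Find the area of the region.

242.5

Outer boundary:
Apply the shoelace (surveyor's) formula: 2A = Σ (x_i·y_{i+1} − x_{i+1}·y_i), indices taken mod 5.
Σ = (-159) + (-2) + (-11) + (-143) + (-183) = -498
Area = |Σ|/2 = 249.
Hole:
Apply Gauss's area formula: 2A = Σ (x_i·y_{i+1} − x_{i+1}·y_i), indices taken mod 5.
Cross-terms: -1, 7, 4, 6, -3  ⇒  Σ = 13
Area = |Σ|/2 = 6.5.
Net area = 249 − 6.5 = 242.5.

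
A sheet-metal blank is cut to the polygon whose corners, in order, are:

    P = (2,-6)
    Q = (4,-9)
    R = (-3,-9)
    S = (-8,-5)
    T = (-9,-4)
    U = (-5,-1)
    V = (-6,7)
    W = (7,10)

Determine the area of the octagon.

P→Q: (2)(-9) − (4)(-6) = 6
Q→R: (4)(-9) − (-3)(-9) = -63
R→S: (-3)(-5) − (-8)(-9) = -57
S→T: (-8)(-4) − (-9)(-5) = -13
T→U: (-9)(-1) − (-5)(-4) = -11
U→V: (-5)(7) − (-6)(-1) = -41
V→W: (-6)(10) − (7)(7) = -109
W→P: (7)(-6) − (2)(10) = -62
Σ = -350
Area = |Σ|/2 = 175.

175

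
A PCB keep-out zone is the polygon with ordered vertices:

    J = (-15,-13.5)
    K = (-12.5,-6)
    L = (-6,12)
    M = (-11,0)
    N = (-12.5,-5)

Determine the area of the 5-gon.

8

Apply the shoelace (surveyor's) formula: 2A = Σ (x_i·y_{i+1} − x_{i+1}·y_i), indices taken mod 5.
Σ = (-78.75) + (-186) + (132) + (55) + (93.75) = 16
Area = |Σ|/2 = 8.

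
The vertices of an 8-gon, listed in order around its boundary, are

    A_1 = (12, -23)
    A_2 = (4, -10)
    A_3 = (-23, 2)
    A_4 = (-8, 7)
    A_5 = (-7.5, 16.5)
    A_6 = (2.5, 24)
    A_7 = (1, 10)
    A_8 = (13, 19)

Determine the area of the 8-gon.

666.375

Cross-terms: -28, -222, -145, -79.5, -221.25, 1, -111, -527  ⇒  Σ = -1332.75
Area = |Σ|/2 = 666.375.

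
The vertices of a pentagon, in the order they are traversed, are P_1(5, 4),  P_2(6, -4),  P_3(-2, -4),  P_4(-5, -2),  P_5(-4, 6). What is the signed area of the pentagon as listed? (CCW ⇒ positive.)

-88

Apply the shoelace (surveyor's) formula: 2A = Σ (x_i·y_{i+1} − x_{i+1}·y_i), indices taken mod 5.
Cross-terms: -44, -32, -16, -38, -46  ⇒  Σ = -176
Signed area = Σ/2 = -88 (negative ⇒ clockwise traversal).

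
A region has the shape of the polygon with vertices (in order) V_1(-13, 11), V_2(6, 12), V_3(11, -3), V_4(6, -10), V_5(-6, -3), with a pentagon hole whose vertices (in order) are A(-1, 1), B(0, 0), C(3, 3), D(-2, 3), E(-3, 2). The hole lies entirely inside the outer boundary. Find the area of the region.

Outer boundary:
Apply the shoelace (surveyor's) formula: 2A = Σ (x_i·y_{i+1} − x_{i+1}·y_i), indices taken mod 5.
Σ = (-222) + (-150) + (-92) + (-78) + (-105) = -647
Area = |Σ|/2 = 323.5.
Hole:
Σ = (0) + (0) + (15) + (5) + (-1) = 19
Area = |Σ|/2 = 9.5.
Net area = 323.5 − 9.5 = 314.

314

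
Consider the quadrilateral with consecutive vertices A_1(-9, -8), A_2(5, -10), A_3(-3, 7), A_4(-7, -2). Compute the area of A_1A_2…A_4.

114

Σ = (130) + (5) + (55) + (38) = 228
Area = |Σ|/2 = 114.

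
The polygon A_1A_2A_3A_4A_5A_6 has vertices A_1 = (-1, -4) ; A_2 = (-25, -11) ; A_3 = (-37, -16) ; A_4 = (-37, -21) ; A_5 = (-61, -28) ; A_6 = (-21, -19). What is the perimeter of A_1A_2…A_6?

|A_1A_2| = √((-24)² + (-7)²) = √625 = 25
|A_2A_3| = √((-12)² + (-5)²) = √169 = 13
|A_3A_4| = √((0)² + (-5)²) = √25 = 5
|A_4A_5| = √((-24)² + (-7)²) = √625 = 25
|A_5A_6| = √((40)² + (9)²) = √1681 = 41
|A_6A_1| = √((20)² + (15)²) = √625 = 25
Perimeter = 25 + 13 + 5 + 25 + 41 + 25 = 134.

134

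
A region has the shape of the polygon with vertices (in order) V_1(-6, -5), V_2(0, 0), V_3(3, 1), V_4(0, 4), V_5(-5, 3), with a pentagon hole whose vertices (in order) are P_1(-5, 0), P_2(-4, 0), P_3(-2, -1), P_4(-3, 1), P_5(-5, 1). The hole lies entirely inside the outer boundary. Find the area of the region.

Outer boundary:
Apply the shoelace (surveyor's) formula: 2A = Σ (x_i·y_{i+1} − x_{i+1}·y_i), indices taken mod 5.
Cross-terms: 0, 0, 12, 20, 43  ⇒  Σ = 75
Area = |Σ|/2 = 37.5.
Hole:
Cross-terms: 0, 4, -5, 2, 5  ⇒  Σ = 6
Area = |Σ|/2 = 3.
Net area = 37.5 − 3 = 34.5.

34.5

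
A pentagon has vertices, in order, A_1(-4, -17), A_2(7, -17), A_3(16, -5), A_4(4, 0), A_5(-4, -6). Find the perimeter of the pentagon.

60

|A_1A_2| = √((11)² + (0)²) = √121 = 11
|A_2A_3| = √((9)² + (12)²) = √225 = 15
|A_3A_4| = √((-12)² + (5)²) = √169 = 13
|A_4A_5| = √((-8)² + (-6)²) = √100 = 10
|A_5A_1| = √((0)² + (-11)²) = √121 = 11
Perimeter = 11 + 15 + 13 + 10 + 11 = 60.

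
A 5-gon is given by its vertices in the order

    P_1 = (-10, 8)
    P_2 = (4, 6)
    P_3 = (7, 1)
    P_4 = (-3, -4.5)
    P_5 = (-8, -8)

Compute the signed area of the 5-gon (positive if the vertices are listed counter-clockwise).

-157.25

Apply the shoelace formula: 2A = Σ (x_i·y_{i+1} − x_{i+1}·y_i), indices taken mod 5.
Σ = (-92) + (-38) + (-28.5) + (-12) + (-144) = -314.5
Signed area = Σ/2 = -157.25 (negative ⇒ clockwise traversal).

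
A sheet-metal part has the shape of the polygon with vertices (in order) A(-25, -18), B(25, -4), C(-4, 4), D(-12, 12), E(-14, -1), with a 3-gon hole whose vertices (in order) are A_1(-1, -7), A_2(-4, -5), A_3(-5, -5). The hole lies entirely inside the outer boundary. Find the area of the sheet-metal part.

519.5

Outer boundary:
Apply the shoelace (surveyor's) formula: 2A = Σ (x_i·y_{i+1} − x_{i+1}·y_i), indices taken mod 5.
A→B: (-25)(-4) − (25)(-18) = 550
B→C: (25)(4) − (-4)(-4) = 84
C→D: (-4)(12) − (-12)(4) = 0
D→E: (-12)(-1) − (-14)(12) = 180
E→A: (-14)(-18) − (-25)(-1) = 227
Σ = 1041
Area = |Σ|/2 = 520.5.
Hole:
Apply Gauss's area formula: 2A = Σ (x_i·y_{i+1} − x_{i+1}·y_i), indices taken mod 3.
Cross-terms: -23, -5, 30  ⇒  Σ = 2
Area = |Σ|/2 = 1.
Net area = 520.5 − 1 = 519.5.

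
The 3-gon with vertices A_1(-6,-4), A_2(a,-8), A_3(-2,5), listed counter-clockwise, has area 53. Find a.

4

The doubled signed area Σ (x_i y_{i+1} − x_{i+1} y_i) is linear in a.
With a=0 it equals 70; the coefficient of a is 9 (from the two edges through A_2).
So 9·a + 70 = 2·53 = 106 ⇒ a = 4.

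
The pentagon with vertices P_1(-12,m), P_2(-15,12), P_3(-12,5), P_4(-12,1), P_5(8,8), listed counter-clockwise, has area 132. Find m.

13

Write out the shoelace sum; only the two edges meeting at P_1 involve m:
2·Area = [(8·m − (-12)·8) + ((-12)·12 − (-15)·m)] + 13
       = 23·m + -35 = 264
⇒ m = 13.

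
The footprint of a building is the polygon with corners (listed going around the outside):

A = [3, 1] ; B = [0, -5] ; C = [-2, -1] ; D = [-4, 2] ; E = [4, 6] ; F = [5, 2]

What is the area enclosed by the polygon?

44

Apply the shoelace formula: 2A = Σ (x_i·y_{i+1} − x_{i+1}·y_i), indices taken mod 6.
Cross-terms: -15, -10, -8, -32, -22, -1  ⇒  Σ = -88
Area = |Σ|/2 = 44.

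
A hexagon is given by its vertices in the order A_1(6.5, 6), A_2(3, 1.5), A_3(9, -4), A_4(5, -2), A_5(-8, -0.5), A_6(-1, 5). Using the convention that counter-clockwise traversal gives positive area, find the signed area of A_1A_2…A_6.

-64.625

Apply the shoelace formula: 2A = Σ (x_i·y_{i+1} − x_{i+1}·y_i), indices taken mod 6.
A_1→A_2: (6.5)(1.5) − (3)(6) = -8.25
A_2→A_3: (3)(-4) − (9)(1.5) = -25.5
A_3→A_4: (9)(-2) − (5)(-4) = 2
A_4→A_5: (5)(-0.5) − (-8)(-2) = -18.5
A_5→A_6: (-8)(5) − (-1)(-0.5) = -40.5
A_6→A_1: (-1)(6) − (6.5)(5) = -38.5
Σ = -129.25
Signed area = Σ/2 = -64.625 (negative ⇒ clockwise traversal).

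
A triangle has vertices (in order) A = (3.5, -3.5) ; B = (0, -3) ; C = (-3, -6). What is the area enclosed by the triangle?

Apply Gauss's area formula: 2A = Σ (x_i·y_{i+1} − x_{i+1}·y_i), indices taken mod 3.
Σ = (-10.5) + (-9) + (31.5) = 12
Area = |Σ|/2 = 6.

6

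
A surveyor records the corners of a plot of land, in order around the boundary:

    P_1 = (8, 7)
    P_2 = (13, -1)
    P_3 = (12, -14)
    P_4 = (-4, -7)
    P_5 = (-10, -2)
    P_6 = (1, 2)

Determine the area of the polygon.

249

Apply the shoelace formula: 2A = Σ (x_i·y_{i+1} − x_{i+1}·y_i), indices taken mod 6.
P_1→P_2: (8)(-1) − (13)(7) = -99
P_2→P_3: (13)(-14) − (12)(-1) = -170
P_3→P_4: (12)(-7) − (-4)(-14) = -140
P_4→P_5: (-4)(-2) − (-10)(-7) = -62
P_5→P_6: (-10)(2) − (1)(-2) = -18
P_6→P_1: (1)(7) − (8)(2) = -9
Σ = -498
Area = |Σ|/2 = 249.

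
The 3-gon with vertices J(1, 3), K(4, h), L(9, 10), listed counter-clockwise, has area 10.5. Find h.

Write out the shoelace sum; only the two edges meeting at K involve h:
2·Area = [(1·h − 4·3) + (4·10 − 9·h)] + 17
       = -8·h + 45 = 21
⇒ h = 3.

3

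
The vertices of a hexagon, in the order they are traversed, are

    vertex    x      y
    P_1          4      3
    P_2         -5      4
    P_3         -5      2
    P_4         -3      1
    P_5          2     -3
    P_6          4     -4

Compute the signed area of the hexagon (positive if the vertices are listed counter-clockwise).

Apply Gauss's area formula: 2A = Σ (x_i·y_{i+1} − x_{i+1}·y_i), indices taken mod 6.
Σ = (31) + (10) + (1) + (7) + (4) + (28) = 81
Signed area = Σ/2 = 40.5 (positive ⇒ counter-clockwise traversal).

40.5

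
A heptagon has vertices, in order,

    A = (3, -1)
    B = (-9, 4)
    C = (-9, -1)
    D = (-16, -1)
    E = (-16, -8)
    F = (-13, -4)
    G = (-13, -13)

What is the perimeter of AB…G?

|AB| = √((-12)² + (5)²) = √169 = 13
|BC| = √((0)² + (-5)²) = √25 = 5
|CD| = √((-7)² + (0)²) = √49 = 7
|DE| = √((0)² + (-7)²) = √49 = 7
|EF| = √((3)² + (4)²) = √25 = 5
|FG| = √((0)² + (-9)²) = √81 = 9
|GA| = √((16)² + (12)²) = √400 = 20
Perimeter = 13 + 5 + 7 + 7 + 5 + 9 + 20 = 66.

66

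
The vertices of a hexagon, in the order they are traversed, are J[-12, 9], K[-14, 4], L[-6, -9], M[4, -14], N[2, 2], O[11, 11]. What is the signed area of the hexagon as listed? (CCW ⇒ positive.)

Apply the surveyor's formula: 2A = Σ (x_i·y_{i+1} − x_{i+1}·y_i), indices taken mod 6.
J→K: (-12)(4) − (-14)(9) = 78
K→L: (-14)(-9) − (-6)(4) = 150
L→M: (-6)(-14) − (4)(-9) = 120
M→N: (4)(2) − (2)(-14) = 36
N→O: (2)(11) − (11)(2) = 0
O→J: (11)(9) − (-12)(11) = 231
Σ = 615
Signed area = Σ/2 = 307.5 (positive ⇒ counter-clockwise traversal).

307.5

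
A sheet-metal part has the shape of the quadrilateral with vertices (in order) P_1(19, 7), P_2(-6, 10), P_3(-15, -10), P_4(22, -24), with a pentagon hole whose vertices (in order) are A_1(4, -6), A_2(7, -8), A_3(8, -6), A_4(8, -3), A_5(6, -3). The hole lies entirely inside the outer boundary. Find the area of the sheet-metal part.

Outer boundary:
Cross-terms: 232, 210, 580, 610  ⇒  Σ = 1632
Area = |Σ|/2 = 816.
Hole:
A_1→A_2: (4)(-8) − (7)(-6) = 10
A_2→A_3: (7)(-6) − (8)(-8) = 22
A_3→A_4: (8)(-3) − (8)(-6) = 24
A_4→A_5: (8)(-3) − (6)(-3) = -6
A_5→A_1: (6)(-6) − (4)(-3) = -24
Σ = 26
Area = |Σ|/2 = 13.
Net area = 816 − 13 = 803.

803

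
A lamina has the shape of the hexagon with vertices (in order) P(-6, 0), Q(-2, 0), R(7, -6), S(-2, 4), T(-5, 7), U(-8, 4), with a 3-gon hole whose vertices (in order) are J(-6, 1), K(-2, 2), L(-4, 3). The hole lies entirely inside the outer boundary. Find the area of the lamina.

44

Outer boundary:
Apply the shoelace (surveyor's) formula: 2A = Σ (x_i·y_{i+1} − x_{i+1}·y_i), indices taken mod 6.
Σ = (0) + (12) + (16) + (6) + (36) + (24) = 94
Area = |Σ|/2 = 47.
Hole:
J→K: (-6)(2) − (-2)(1) = -10
K→L: (-2)(3) − (-4)(2) = 2
L→J: (-4)(1) − (-6)(3) = 14
Σ = 6
Area = |Σ|/2 = 3.
Net area = 47 − 3 = 44.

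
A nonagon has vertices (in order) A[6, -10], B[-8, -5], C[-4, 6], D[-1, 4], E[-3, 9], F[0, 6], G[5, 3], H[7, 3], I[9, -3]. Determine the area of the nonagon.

179.5

Apply the shoelace (surveyor's) formula: 2A = Σ (x_i·y_{i+1} − x_{i+1}·y_i), indices taken mod 9.
A→B: (6)(-5) − (-8)(-10) = -110
B→C: (-8)(6) − (-4)(-5) = -68
C→D: (-4)(4) − (-1)(6) = -10
D→E: (-1)(9) − (-3)(4) = 3
E→F: (-3)(6) − (0)(9) = -18
F→G: (0)(3) − (5)(6) = -30
G→H: (5)(3) − (7)(3) = -6
H→I: (7)(-3) − (9)(3) = -48
I→A: (9)(-10) − (6)(-3) = -72
Σ = -359
Area = |Σ|/2 = 179.5.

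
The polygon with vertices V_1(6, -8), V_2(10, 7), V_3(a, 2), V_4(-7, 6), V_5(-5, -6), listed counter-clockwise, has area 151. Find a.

The doubled signed area Σ (x_i y_{i+1} − x_{i+1} y_i) is linear in a.
With a=0 it equals 304; the coefficient of a is -1 (from the two edges through V_3).
So -1·a + 304 = 2·151 = 302 ⇒ a = 2.

2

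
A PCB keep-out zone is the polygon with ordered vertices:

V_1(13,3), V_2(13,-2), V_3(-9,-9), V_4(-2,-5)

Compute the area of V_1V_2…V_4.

Σ = (-65) + (-135) + (27) + (59) = -114
Area = |Σ|/2 = 57.

57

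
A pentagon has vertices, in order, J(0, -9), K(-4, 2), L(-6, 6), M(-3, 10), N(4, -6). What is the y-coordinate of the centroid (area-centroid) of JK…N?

16/111

Apply the surveyor's formula. First the cross-terms c_i = x_i·y_{i+1} − x_{i+1}·y_i:
  -36, -12, -42, -22, -36  ⇒  2A = -148, A = -74.
Then Σ (y_i + y_{i+1})·c_i = -64, so ȳ = -64 / (6·(-74)) = 16/111.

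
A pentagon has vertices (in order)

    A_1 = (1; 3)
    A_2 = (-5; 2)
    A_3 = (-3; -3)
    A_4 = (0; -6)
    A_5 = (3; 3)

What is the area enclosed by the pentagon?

Apply Gauss's area formula: 2A = Σ (x_i·y_{i+1} − x_{i+1}·y_i), indices taken mod 5.
A_1→A_2: (1)(2) − (-5)(3) = 17
A_2→A_3: (-5)(-3) − (-3)(2) = 21
A_3→A_4: (-3)(-6) − (0)(-3) = 18
A_4→A_5: (0)(3) − (3)(-6) = 18
A_5→A_1: (3)(3) − (1)(3) = 6
Σ = 80
Area = |Σ|/2 = 40.

40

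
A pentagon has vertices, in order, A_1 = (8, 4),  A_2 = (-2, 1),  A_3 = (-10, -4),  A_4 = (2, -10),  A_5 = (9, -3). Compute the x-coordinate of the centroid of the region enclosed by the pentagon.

Apply Gauss's area formula. First the cross-terms c_i = x_i·y_{i+1} − x_{i+1}·y_i:
  16, 18, 108, 84, 60  ⇒  2A = 286, A = 143.
Then Σ (x_i + x_{i+1})·c_i = 960, so x̄ = 960 / (6·143) = 160/143.

160/143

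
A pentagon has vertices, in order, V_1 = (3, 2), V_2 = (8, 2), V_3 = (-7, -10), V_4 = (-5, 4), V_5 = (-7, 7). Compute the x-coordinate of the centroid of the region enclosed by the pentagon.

-82/49

Apply Gauss's area formula. First the cross-terms c_i = x_i·y_{i+1} − x_{i+1}·y_i:
  -10, -66, -78, -7, -35  ⇒  2A = -196, A = -98.
Then Σ (x_i + x_{i+1})·c_i = 984, so x̄ = 984 / (6·(-98)) = -82/49.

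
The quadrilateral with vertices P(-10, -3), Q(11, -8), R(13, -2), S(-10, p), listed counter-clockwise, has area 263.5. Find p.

Write out the shoelace sum; only the two edges meeting at S involve p:
2·Area = [(13·p − (-10)·(-2)) + ((-10)·(-3) − (-10)·p)] + 195
       = 23·p + 205 = 527
⇒ p = 14.

14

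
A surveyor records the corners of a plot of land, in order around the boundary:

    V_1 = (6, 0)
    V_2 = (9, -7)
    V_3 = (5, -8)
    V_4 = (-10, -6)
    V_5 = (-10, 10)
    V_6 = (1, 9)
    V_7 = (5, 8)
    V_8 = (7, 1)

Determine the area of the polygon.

271.5

Apply the surveyor's formula: 2A = Σ (x_i·y_{i+1} − x_{i+1}·y_i), indices taken mod 8.
Cross-terms: -42, -37, -110, -160, -100, -37, -51, -6  ⇒  Σ = -543
Area = |Σ|/2 = 271.5.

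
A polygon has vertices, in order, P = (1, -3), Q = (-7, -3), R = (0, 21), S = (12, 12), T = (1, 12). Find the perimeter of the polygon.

74

|PQ| = √((-8)² + (0)²) = √64 = 8
|QR| = √((7)² + (24)²) = √625 = 25
|RS| = √((12)² + (-9)²) = √225 = 15
|ST| = √((-11)² + (0)²) = √121 = 11
|TP| = √((0)² + (-15)²) = √225 = 15
Perimeter = 8 + 25 + 15 + 11 + 15 = 74.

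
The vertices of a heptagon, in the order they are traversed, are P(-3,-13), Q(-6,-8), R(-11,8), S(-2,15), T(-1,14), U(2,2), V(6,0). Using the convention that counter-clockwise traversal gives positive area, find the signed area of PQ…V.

Apply the surveyor's formula: 2A = Σ (x_i·y_{i+1} − x_{i+1}·y_i), indices taken mod 7.
Σ = (-54) + (-136) + (-149) + (-13) + (-30) + (-12) + (-78) = -472
Signed area = Σ/2 = -236 (negative ⇒ clockwise traversal).

-236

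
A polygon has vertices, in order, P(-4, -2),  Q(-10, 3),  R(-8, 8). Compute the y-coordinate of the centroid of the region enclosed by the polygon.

3

Apply the shoelace (surveyor's) formula. First the cross-terms c_i = x_i·y_{i+1} − x_{i+1}·y_i:
  -32, -56, 48  ⇒  2A = -40, A = -20.
Then Σ (y_i + y_{i+1})·c_i = -360, so ȳ = -360 / (6·(-20)) = 3.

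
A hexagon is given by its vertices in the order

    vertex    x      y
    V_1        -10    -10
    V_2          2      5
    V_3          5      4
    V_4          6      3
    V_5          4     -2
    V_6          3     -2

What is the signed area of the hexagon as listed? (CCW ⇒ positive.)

-66

Σ = (-30) + (-17) + (-9) + (-24) + (-2) + (-50) = -132
Signed area = Σ/2 = -66 (negative ⇒ clockwise traversal).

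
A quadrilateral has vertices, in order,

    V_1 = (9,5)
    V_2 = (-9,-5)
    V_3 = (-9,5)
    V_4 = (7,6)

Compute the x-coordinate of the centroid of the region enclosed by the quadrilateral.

Apply the surveyor's formula. First the cross-terms c_i = x_i·y_{i+1} − x_{i+1}·y_i:
  0, -90, -89, -19  ⇒  2A = -198, A = -99.
Then Σ (x_i + x_{i+1})·c_i = 1494, so x̄ = 1494 / (6·(-99)) = -83/33.

-83/33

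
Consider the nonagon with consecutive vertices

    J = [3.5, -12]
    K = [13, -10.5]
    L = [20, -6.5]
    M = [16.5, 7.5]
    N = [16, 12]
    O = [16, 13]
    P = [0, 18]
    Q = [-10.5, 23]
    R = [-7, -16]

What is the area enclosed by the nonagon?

Apply the surveyor's formula: 2A = Σ (x_i·y_{i+1} − x_{i+1}·y_i), indices taken mod 9.
J→K: (3.5)(-10.5) − (13)(-12) = 119.25
K→L: (13)(-6.5) − (20)(-10.5) = 125.5
L→M: (20)(7.5) − (16.5)(-6.5) = 257.25
M→N: (16.5)(12) − (16)(7.5) = 78
N→O: (16)(13) − (16)(12) = 16
O→P: (16)(18) − (0)(13) = 288
P→Q: (0)(23) − (-10.5)(18) = 189
Q→R: (-10.5)(-16) − (-7)(23) = 329
R→J: (-7)(-12) − (3.5)(-16) = 140
Σ = 1542
Area = |Σ|/2 = 771.

771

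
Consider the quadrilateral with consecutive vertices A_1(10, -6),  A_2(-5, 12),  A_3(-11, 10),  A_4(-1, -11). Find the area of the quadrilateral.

Σ = (90) + (82) + (131) + (116) = 419
Area = |Σ|/2 = 209.5.

209.5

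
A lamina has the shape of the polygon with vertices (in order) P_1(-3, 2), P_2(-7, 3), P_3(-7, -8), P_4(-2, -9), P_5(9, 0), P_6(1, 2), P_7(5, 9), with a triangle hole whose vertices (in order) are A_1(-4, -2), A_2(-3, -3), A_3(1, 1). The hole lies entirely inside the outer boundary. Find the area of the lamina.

Outer boundary:
Apply the shoelace formula: 2A = Σ (x_i·y_{i+1} − x_{i+1}·y_i), indices taken mod 7.
Σ = (5) + (77) + (47) + (81) + (18) + (-1) + (37) = 264
Area = |Σ|/2 = 132.
Hole:
Apply the shoelace (surveyor's) formula: 2A = Σ (x_i·y_{i+1} − x_{i+1}·y_i), indices taken mod 3.
Σ = (6) + (0) + (2) = 8
Area = |Σ|/2 = 4.
Net area = 132 − 4 = 128.

128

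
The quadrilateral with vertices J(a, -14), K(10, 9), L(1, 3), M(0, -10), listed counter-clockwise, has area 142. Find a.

7

The doubled signed area Σ (x_i y_{i+1} − x_{i+1} y_i) is linear in a.
With a=0 it equals 151; the coefficient of a is 19 (from the two edges through J).
So 19·a + 151 = 2·142 = 284 ⇒ a = 7.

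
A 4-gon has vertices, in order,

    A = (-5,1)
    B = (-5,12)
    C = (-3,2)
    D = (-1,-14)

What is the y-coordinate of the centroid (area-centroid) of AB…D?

-11/42

Apply the surveyor's formula. First the cross-terms c_i = x_i·y_{i+1} − x_{i+1}·y_i:
  -55, 26, 44, -71  ⇒  2A = -56, A = -28.
Then Σ (y_i + y_{i+1})·c_i = 44, so ȳ = 44 / (6·(-28)) = -11/42.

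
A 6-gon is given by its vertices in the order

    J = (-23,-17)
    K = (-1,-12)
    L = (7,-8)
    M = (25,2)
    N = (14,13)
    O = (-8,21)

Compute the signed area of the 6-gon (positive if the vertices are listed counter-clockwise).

Apply the shoelace (surveyor's) formula: 2A = Σ (x_i·y_{i+1} − x_{i+1}·y_i), indices taken mod 6.
Cross-terms: 259, 92, 214, 297, 398, 619  ⇒  Σ = 1879
Signed area = Σ/2 = 939.5 (positive ⇒ counter-clockwise traversal).

939.5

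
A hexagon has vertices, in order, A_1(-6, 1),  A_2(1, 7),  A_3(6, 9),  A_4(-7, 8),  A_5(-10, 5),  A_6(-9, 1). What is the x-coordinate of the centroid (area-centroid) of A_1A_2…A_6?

-4.5

Apply the shoelace formula. First the cross-terms c_i = x_i·y_{i+1} − x_{i+1}·y_i:
  -43, -33, 111, 45, 35, -3  ⇒  2A = 112, A = 56.
Then Σ (x_i + x_{i+1})·c_i = -1512, so x̄ = -1512 / (6·56) = -4.5.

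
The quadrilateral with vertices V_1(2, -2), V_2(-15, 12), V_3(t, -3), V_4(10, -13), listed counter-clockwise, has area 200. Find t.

-13

The doubled signed area Σ (x_i y_{i+1} − x_{i+1} y_i) is linear in t.
With t=0 it equals 75; the coefficient of t is -25 (from the two edges through V_3).
So -25·t + 75 = 2·200 = 400 ⇒ t = -13.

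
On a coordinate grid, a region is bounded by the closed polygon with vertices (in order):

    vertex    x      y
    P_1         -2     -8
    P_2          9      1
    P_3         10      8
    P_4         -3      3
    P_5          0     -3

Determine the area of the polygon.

P_1→P_2: (-2)(1) − (9)(-8) = 70
P_2→P_3: (9)(8) − (10)(1) = 62
P_3→P_4: (10)(3) − (-3)(8) = 54
P_4→P_5: (-3)(-3) − (0)(3) = 9
P_5→P_1: (0)(-8) − (-2)(-3) = -6
Σ = 189
Area = |Σ|/2 = 94.5.

94.5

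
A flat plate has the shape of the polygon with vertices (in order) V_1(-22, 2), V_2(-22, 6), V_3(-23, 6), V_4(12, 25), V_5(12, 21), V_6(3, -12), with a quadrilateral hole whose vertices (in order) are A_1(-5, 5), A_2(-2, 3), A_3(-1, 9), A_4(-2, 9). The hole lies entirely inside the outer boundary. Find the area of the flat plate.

Outer boundary:
Apply the surveyor's formula: 2A = Σ (x_i·y_{i+1} − x_{i+1}·y_i), indices taken mod 6.
Cross-terms: -88, 6, -647, -48, -207, -258  ⇒  Σ = -1242
Area = |Σ|/2 = 621.
Hole:
Σ = (-5) + (-15) + (9) + (35) = 24
Area = |Σ|/2 = 12.
Net area = 621 − 12 = 609.

609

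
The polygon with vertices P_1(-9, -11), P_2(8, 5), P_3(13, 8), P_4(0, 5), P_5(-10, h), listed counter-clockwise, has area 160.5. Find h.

Write out the shoelace sum; only the two edges meeting at P_5 involve h:
2·Area = [(0·h − (-10)·5) + ((-10)·(-11) − (-9)·h)] + 107
       = 9·h + 267 = 321
⇒ h = 6.

6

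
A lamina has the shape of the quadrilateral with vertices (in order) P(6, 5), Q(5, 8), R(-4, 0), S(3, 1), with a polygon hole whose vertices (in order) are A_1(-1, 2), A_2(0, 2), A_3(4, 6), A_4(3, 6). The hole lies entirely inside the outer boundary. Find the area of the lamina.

26

Outer boundary:
Σ = (23) + (32) + (-4) + (9) = 60
Area = |Σ|/2 = 30.
Hole:
Apply the shoelace formula: 2A = Σ (x_i·y_{i+1} − x_{i+1}·y_i), indices taken mod 4.
Σ = (-2) + (-8) + (6) + (12) = 8
Area = |Σ|/2 = 4.
Net area = 30 − 4 = 26.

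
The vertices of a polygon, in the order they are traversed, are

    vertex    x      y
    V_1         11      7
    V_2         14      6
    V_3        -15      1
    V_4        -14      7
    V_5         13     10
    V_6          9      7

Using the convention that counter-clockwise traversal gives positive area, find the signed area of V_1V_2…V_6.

Apply the shoelace formula: 2A = Σ (x_i·y_{i+1} − x_{i+1}·y_i), indices taken mod 6.
Σ = (-32) + (104) + (-91) + (-231) + (1) + (-14) = -263
Signed area = Σ/2 = -131.5 (negative ⇒ clockwise traversal).

-131.5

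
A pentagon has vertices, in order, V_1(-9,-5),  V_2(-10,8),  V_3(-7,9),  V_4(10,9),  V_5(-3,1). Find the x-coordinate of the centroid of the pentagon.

-301/93

Apply the surveyor's formula. First the cross-terms c_i = x_i·y_{i+1} − x_{i+1}·y_i:
  -122, -34, -153, 37, 24  ⇒  2A = -248, A = -124.
Then Σ (x_i + x_{i+1})·c_i = 2408, so x̄ = 2408 / (6·(-124)) = -301/93.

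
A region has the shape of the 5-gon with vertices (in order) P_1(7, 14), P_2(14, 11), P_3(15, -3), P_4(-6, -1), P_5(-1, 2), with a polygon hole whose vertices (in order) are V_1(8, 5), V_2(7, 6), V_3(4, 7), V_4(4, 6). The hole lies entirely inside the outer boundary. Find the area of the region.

Outer boundary:
Cross-terms: -119, -207, -33, -13, -28  ⇒  Σ = -400
Area = |Σ|/2 = 200.
Hole:
Σ = (13) + (25) + (-4) + (-28) = 6
Area = |Σ|/2 = 3.
Net area = 200 − 3 = 197.

197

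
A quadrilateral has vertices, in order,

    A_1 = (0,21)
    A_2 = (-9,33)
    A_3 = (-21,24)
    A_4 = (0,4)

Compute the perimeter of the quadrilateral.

76

|A_1A_2| = √((-9)² + (12)²) = √225 = 15
|A_2A_3| = √((-12)² + (-9)²) = √225 = 15
|A_3A_4| = √((21)² + (-20)²) = √841 = 29
|A_4A_1| = √((0)² + (17)²) = √289 = 17
Perimeter = 15 + 15 + 29 + 17 = 76.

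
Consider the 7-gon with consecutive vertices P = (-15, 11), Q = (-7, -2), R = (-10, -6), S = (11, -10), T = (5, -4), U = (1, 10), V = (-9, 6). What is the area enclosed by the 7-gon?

Apply the surveyor's formula: 2A = Σ (x_i·y_{i+1} − x_{i+1}·y_i), indices taken mod 7.
Σ = (107) + (22) + (166) + (6) + (54) + (96) + (-9) = 442
Area = |Σ|/2 = 221.

221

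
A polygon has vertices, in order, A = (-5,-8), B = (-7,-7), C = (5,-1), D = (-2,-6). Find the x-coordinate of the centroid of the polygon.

Apply the shoelace formula. First the cross-terms c_i = x_i·y_{i+1} − x_{i+1}·y_i:
  -21, 42, -32, -14  ⇒  2A = -25, A = -12.5.
Then Σ (x_i + x_{i+1})·c_i = 170, so x̄ = 170 / (6·(-12.5)) = -34/15.

-34/15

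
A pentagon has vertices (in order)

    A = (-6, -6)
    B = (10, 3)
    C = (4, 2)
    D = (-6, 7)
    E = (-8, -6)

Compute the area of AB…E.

Apply the shoelace (surveyor's) formula: 2A = Σ (x_i·y_{i+1} − x_{i+1}·y_i), indices taken mod 5.
A→B: (-6)(3) − (10)(-6) = 42
B→C: (10)(2) − (4)(3) = 8
C→D: (4)(7) − (-6)(2) = 40
D→E: (-6)(-6) − (-8)(7) = 92
E→A: (-8)(-6) − (-6)(-6) = 12
Σ = 194
Area = |Σ|/2 = 97.

97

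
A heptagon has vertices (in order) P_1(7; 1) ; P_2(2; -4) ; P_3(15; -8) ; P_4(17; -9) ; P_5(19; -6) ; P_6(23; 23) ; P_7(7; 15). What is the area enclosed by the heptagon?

P_1→P_2: (7)(-4) − (2)(1) = -30
P_2→P_3: (2)(-8) − (15)(-4) = 44
P_3→P_4: (15)(-9) − (17)(-8) = 1
P_4→P_5: (17)(-6) − (19)(-9) = 69
P_5→P_6: (19)(23) − (23)(-6) = 575
P_6→P_7: (23)(15) − (7)(23) = 184
P_7→P_1: (7)(1) − (7)(15) = -98
Σ = 745
Area = |Σ|/2 = 372.5.

372.5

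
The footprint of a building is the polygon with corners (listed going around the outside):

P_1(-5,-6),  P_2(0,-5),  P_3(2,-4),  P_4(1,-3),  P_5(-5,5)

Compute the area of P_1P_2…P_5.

Cross-terms: 25, 10, -2, -10, 55  ⇒  Σ = 78
Area = |Σ|/2 = 39.

39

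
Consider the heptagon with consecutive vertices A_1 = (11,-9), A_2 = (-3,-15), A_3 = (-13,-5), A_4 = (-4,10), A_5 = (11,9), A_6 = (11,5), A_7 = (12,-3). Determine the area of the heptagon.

440

Apply the shoelace (surveyor's) formula: 2A = Σ (x_i·y_{i+1} − x_{i+1}·y_i), indices taken mod 7.
Σ = (-192) + (-180) + (-150) + (-146) + (-44) + (-93) + (-75) = -880
Area = |Σ|/2 = 440.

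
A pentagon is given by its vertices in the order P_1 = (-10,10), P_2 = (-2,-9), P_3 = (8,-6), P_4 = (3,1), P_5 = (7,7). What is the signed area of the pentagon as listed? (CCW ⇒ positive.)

187

Apply the surveyor's formula: 2A = Σ (x_i·y_{i+1} − x_{i+1}·y_i), indices taken mod 5.
Cross-terms: 110, 84, 26, 14, 140  ⇒  Σ = 374
Signed area = Σ/2 = 187 (positive ⇒ counter-clockwise traversal).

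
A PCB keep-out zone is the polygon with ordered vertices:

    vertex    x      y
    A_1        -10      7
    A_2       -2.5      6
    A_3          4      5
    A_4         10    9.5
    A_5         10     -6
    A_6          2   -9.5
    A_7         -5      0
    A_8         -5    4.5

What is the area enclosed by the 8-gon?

Σ = (-42.5) + (-36.5) + (-12) + (-155) + (-83) + (-47.5) + (-22.5) + (10) = -389
Area = |Σ|/2 = 194.5.

194.5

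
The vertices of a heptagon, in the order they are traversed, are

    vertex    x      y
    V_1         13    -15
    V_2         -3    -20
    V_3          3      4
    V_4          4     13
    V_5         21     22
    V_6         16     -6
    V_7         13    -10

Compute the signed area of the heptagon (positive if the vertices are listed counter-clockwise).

-522

Apply the shoelace formula: 2A = Σ (x_i·y_{i+1} − x_{i+1}·y_i), indices taken mod 7.
Σ = (-305) + (48) + (23) + (-185) + (-478) + (-82) + (-65) = -1044
Signed area = Σ/2 = -522 (negative ⇒ clockwise traversal).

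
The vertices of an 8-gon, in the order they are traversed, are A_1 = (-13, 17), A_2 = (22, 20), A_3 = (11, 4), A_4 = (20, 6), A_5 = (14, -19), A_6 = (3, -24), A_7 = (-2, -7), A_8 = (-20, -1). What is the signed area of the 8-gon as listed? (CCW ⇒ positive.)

-1041.5

Apply Gauss's area formula: 2A = Σ (x_i·y_{i+1} − x_{i+1}·y_i), indices taken mod 8.
Cross-terms: -634, -132, -14, -464, -279, -69, -138, -353  ⇒  Σ = -2083
Signed area = Σ/2 = -1041.5 (negative ⇒ clockwise traversal).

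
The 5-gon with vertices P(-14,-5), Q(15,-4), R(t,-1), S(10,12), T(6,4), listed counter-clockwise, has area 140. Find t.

Write out the shoelace sum; only the two edges meeting at R involve t:
2·Area = [(15·(-1) − t·(-4)) + (t·12 − 10·(-1))] + 125
       = 16·t + 120 = 280
⇒ t = 10.

10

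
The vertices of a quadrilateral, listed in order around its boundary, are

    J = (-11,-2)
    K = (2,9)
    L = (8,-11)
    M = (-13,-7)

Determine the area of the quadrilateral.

Apply the shoelace formula: 2A = Σ (x_i·y_{i+1} − x_{i+1}·y_i), indices taken mod 4.
Σ = (-95) + (-94) + (-199) + (-51) = -439
Area = |Σ|/2 = 219.5.

219.5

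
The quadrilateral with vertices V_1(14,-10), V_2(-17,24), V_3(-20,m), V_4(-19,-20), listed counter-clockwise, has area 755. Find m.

-3

Write out the shoelace sum; only the two edges meeting at V_3 involve m:
2·Area = [((-17)·m − (-20)·24) + ((-20)·(-20) − (-19)·m)] + 636
       = 2·m + 1516 = 1510
⇒ m = -3.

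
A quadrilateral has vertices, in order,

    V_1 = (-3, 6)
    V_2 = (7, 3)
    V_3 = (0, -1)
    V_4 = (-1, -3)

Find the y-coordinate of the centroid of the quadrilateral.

Apply Gauss's area formula. First the cross-terms c_i = x_i·y_{i+1} − x_{i+1}·y_i:
  -51, -7, -1, -15  ⇒  2A = -74, A = -37.
Then Σ (y_i + y_{i+1})·c_i = -514, so ȳ = -514 / (6·(-37)) = 257/111.

257/111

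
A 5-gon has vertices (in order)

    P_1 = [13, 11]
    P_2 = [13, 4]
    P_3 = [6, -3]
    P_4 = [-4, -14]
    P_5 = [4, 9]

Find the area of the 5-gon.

151.5

Apply the shoelace (surveyor's) formula: 2A = Σ (x_i·y_{i+1} − x_{i+1}·y_i), indices taken mod 5.
P_1→P_2: (13)(4) − (13)(11) = -91
P_2→P_3: (13)(-3) − (6)(4) = -63
P_3→P_4: (6)(-14) − (-4)(-3) = -96
P_4→P_5: (-4)(9) − (4)(-14) = 20
P_5→P_1: (4)(11) − (13)(9) = -73
Σ = -303
Area = |Σ|/2 = 151.5.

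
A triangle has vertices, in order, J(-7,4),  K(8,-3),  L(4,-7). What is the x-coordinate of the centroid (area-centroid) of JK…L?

5/3

Apply the surveyor's formula. First the cross-terms c_i = x_i·y_{i+1} − x_{i+1}·y_i:
  -11, -44, -33  ⇒  2A = -88, A = -44.
Then Σ (x_i + x_{i+1})·c_i = -440, so x̄ = -440 / (6·(-44)) = 5/3.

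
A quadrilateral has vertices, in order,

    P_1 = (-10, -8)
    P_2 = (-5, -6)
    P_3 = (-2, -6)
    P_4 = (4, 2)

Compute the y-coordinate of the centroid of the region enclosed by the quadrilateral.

-84/23

Apply the shoelace (surveyor's) formula. First the cross-terms c_i = x_i·y_{i+1} − x_{i+1}·y_i:
  20, 18, 20, -12  ⇒  2A = 46, A = 23.
Then Σ (y_i + y_{i+1})·c_i = -504, so ȳ = -504 / (6·23) = -84/23.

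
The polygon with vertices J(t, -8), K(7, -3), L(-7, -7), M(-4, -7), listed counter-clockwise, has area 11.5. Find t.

Write out the shoelace sum; only the two edges meeting at J involve t:
2·Area = [((-4)·(-8) − t·(-7)) + (t·(-3) − 7·(-8))] + -49
       = 4·t + 39 = 23
⇒ t = -4.

-4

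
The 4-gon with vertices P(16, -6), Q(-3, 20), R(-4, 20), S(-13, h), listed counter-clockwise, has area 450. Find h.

Write out the shoelace sum; only the two edges meeting at S involve h:
2·Area = [((-4)·h − (-13)·20) + ((-13)·(-6) − 16·h)] + 322
       = -20·h + 660 = 900
⇒ h = -12.

-12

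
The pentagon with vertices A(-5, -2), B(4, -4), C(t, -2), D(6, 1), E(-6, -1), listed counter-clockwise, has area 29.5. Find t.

The doubled signed area Σ (x_i y_{i+1} − x_{i+1} y_i) is linear in t.
With t=0 it equals 39; the coefficient of t is 5 (from the two edges through C).
So 5·t + 39 = 2·29.5 = 59 ⇒ t = 4.

4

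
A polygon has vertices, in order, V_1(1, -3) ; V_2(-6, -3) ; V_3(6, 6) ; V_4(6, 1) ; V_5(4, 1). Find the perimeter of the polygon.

34

|V_1V_2| = √((-7)² + (0)²) = √49 = 7
|V_2V_3| = √((12)² + (9)²) = √225 = 15
|V_3V_4| = √((0)² + (-5)²) = √25 = 5
|V_4V_5| = √((-2)² + (0)²) = √4 = 2
|V_5V_1| = √((-3)² + (-4)²) = √25 = 5
Perimeter = 7 + 15 + 5 + 2 + 5 = 34.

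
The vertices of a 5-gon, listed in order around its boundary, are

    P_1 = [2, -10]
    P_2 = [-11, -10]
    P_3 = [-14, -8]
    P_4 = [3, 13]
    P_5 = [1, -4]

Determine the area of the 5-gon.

Apply Gauss's area formula: 2A = Σ (x_i·y_{i+1} − x_{i+1}·y_i), indices taken mod 5.
Σ = (-130) + (-52) + (-158) + (-25) + (-2) = -367
Area = |Σ|/2 = 183.5.

183.5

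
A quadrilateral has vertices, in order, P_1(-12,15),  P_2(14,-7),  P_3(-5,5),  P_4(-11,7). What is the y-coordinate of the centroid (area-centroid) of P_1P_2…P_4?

Apply the shoelace (surveyor's) formula. First the cross-terms c_i = x_i·y_{i+1} − x_{i+1}·y_i:
  -126, 35, 20, -81  ⇒  2A = -152, A = -76.
Then Σ (y_i + y_{i+1})·c_i = -2620, so ȳ = -2620 / (6·(-76)) = 655/114.

655/114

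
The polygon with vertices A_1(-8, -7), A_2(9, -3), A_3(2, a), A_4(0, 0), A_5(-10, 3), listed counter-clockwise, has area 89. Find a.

The doubled signed area Σ (x_i y_{i+1} − x_{i+1} y_i) is linear in a.
With a=0 it equals 187; the coefficient of a is 9 (from the two edges through A_3).
So 9·a + 187 = 2·89 = 178 ⇒ a = -1.

-1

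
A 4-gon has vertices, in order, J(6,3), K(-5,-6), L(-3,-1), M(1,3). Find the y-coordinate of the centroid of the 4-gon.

Apply the shoelace formula. First the cross-terms c_i = x_i·y_{i+1} − x_{i+1}·y_i:
  -21, -13, -8, -15  ⇒  2A = -57, A = -28.5.
Then Σ (y_i + y_{i+1})·c_i = 48, so ȳ = 48 / (6·(-28.5)) = -16/57.

-16/57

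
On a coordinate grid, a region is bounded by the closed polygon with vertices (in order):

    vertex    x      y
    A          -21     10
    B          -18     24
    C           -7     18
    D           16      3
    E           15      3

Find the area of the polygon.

Apply Gauss's area formula: 2A = Σ (x_i·y_{i+1} − x_{i+1}·y_i), indices taken mod 5.
A→B: (-21)(24) − (-18)(10) = -324
B→C: (-18)(18) − (-7)(24) = -156
C→D: (-7)(3) − (16)(18) = -309
D→E: (16)(3) − (15)(3) = 3
E→A: (15)(10) − (-21)(3) = 213
Σ = -573
Area = |Σ|/2 = 286.5.

286.5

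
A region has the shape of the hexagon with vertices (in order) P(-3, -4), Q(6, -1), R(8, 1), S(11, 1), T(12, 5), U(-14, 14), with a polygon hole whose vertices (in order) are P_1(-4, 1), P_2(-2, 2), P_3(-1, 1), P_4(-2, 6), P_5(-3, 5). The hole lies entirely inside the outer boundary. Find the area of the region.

Outer boundary:
Cross-terms: 27, 14, -3, 43, 238, 98  ⇒  Σ = 417
Area = |Σ|/2 = 208.5.
Hole:
Apply the shoelace formula: 2A = Σ (x_i·y_{i+1} − x_{i+1}·y_i), indices taken mod 5.
Σ = (-6) + (0) + (-4) + (8) + (17) = 15
Area = |Σ|/2 = 7.5.
Net area = 208.5 − 7.5 = 201.

201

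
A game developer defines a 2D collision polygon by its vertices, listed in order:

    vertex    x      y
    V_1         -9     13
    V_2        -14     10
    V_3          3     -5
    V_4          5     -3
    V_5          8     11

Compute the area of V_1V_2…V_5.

Cross-terms: 92, 40, 16, 79, 203  ⇒  Σ = 430
Area = |Σ|/2 = 215.

215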